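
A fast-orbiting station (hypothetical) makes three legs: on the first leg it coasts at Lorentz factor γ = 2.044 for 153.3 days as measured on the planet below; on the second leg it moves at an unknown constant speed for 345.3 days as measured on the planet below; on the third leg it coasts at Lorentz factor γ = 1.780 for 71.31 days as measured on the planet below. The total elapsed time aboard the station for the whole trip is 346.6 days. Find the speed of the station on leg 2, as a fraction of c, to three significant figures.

Leg 1: γ = 2.044; τ_1 = 153.3/2.044 = 75.00 days.
Leg 2: speed unknown; τ_2 = 345.3/γ_2.
Leg 3: γ = 1.780; τ_3 = 71.31/1.780 = 40.06 days.
Total proper time: 75.00 + τ_2 + 40.06 = 346.6, so τ_2 = 346.6 − 115.1 = 231.5 days.
γ_2 = 345.3/231.5 = 1.491; β = √(1 − 1/γ²) = √0.5504.

β = 0.742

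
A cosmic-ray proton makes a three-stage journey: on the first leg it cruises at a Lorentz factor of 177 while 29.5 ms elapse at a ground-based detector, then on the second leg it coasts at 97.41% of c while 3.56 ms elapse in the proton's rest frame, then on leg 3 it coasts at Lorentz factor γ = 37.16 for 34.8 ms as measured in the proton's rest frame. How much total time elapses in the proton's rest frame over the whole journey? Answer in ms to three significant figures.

Leg 1: γ = 177; τ_1 = 29.5/177.0 = 0.1667 ms.
Leg 2: 3.56 ms is already measured in the proton's rest frame.
Leg 3: 34.8 ms is already measured in the proton's rest frame.
Total: 0.1667 + 3.560 + 34.80 ms.

τ = 38.5 ms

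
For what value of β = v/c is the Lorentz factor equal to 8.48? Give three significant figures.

β = √(1 − 1/γ²) = √(1 − 1/8.48²) = √(1 − 0.01391) = √0.9861

β = 0.993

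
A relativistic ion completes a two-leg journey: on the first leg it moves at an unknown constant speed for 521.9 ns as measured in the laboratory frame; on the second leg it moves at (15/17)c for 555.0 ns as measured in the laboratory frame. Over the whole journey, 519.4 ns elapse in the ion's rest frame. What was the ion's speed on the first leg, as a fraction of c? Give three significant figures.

Leg 1: speed unknown; τ_1 = 521.9/γ_1.
Leg 2: γ = 1/√(1 − (15/17)²) = 17/8 = 2.125; τ_2 = 555.0/2.125 = 261.2 ns.
Total proper time: τ_1 + 261.2 = 519.4, so τ_1 = 519.4 − 261.2 = 258.2 ns.
γ_1 = 521.9/258.2 = 2.021; β = √(1 − 1/γ²) = √0.7552.

β = 0.869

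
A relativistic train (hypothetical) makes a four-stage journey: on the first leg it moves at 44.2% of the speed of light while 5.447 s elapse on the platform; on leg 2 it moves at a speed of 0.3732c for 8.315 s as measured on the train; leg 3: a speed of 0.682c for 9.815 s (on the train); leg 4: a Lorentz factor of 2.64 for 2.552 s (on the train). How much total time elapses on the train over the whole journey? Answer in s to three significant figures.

τ = 25.6 s

Leg 1: β = 0.442; γ = 1/√(1 − 0.442²) = 1/√0.8046 = 1.115; τ_1 = 5.447/1.115 = 4.886 s.
Leg 2: 8.315 s is already measured on the train.
Leg 3: 9.815 s is already measured on the train.
Leg 4: 2.552 s is already measured on the train.
Total: 4.886 + 8.315 + 9.815 + 2.552 s.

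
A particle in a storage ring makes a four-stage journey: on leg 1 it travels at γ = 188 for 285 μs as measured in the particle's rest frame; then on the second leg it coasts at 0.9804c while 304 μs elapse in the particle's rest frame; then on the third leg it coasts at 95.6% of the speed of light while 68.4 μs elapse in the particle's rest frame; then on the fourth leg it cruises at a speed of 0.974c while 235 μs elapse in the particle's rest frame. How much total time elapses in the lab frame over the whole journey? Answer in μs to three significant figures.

Leg 1: γ = 188; Δt_1 = 188.0 × 285 = 5.358×10⁴ μs.
Leg 2: γ = 1/√(1 − 0.9804²) = 1/√0.03882 = 5.076; Δt_2 = 5.076 × 304 = 1543 μs.
Leg 3: β = 0.956; γ = 1/√(1 − 0.956²) = 1/√0.08606 = 3.409; Δt_3 = 3.409 × 68.4 = 233.2 μs.
Leg 4: γ = 1/√(1 − 0.974²) = 1/√0.05132 = 4.414; Δt_4 = 4.414 × 235 = 1037 μs.
Total: 5.358×10⁴ + 1543 + 233.2 + 1037 μs.

Δt = 5.64×10⁴ μs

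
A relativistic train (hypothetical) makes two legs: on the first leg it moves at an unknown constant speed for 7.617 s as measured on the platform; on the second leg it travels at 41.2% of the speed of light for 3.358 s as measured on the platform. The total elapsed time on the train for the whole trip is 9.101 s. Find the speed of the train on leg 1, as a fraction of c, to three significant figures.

Leg 1: speed unknown; τ_1 = 7.617/γ_1.
Leg 2: β = 0.412; γ = 1/√(1 − 0.412²) = 1/√0.8303 = 1.097; τ_2 = 3.358/1.097 = 3.060 s.
Total proper time: τ_1 + 3.060 = 9.101, so τ_1 = 9.101 − 3.060 = 6.041 s.
γ_1 = 7.617/6.041 = 1.261; β = √(1 − 1/γ²) = √0.3710.

β = 0.609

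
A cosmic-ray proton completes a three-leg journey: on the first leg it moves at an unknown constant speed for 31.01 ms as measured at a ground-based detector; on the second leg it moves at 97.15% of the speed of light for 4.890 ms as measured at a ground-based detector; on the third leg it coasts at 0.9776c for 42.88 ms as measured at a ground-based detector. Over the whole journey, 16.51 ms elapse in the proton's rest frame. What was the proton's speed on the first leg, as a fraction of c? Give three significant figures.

β = 0.979

Leg 1: speed unknown; τ_1 = 31.01/γ_1.
Leg 2: β = 0.9715; γ = 1/√(1 − 0.9715²) = 1/√0.05619 = 4.219; τ_2 = 4.890/4.219 = 1.159 ms.
Leg 3: γ = 1/√(1 − 0.9776²) = 1/√0.04430 = 4.751; τ_3 = 42.88/4.751 = 9.025 ms.
Total proper time: τ_1 + 1.159 + 9.025 = 16.51, so τ_1 = 16.51 − 10.18 = 6.326 ms.
γ_1 = 31.01/6.326 = 4.902; β = √(1 − 1/γ²) = √0.9584.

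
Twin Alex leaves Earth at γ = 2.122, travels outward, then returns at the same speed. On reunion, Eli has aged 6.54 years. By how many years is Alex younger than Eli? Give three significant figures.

Δt − τ = 3.46 years

γ = 2.122
Alex's elapsed proper time: τ = 6.54/2.122 = 3.082 years.
Age gap = Δt − τ = 6.54 − 3.082 years.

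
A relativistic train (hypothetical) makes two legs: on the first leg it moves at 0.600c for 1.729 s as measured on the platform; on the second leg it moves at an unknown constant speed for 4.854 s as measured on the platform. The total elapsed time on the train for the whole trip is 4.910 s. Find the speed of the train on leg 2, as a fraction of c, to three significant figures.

β = 0.687

Leg 1: γ = 1/√(1 − 0.600²) = 5/4 = 1.250; τ_1 = 1.729/1.250 = 1.383 s.
Leg 2: speed unknown; τ_2 = 4.854/γ_2.
Total proper time: 1.383 + τ_2 = 4.910, so τ_2 = 4.910 − 1.383 = 3.527 s.
γ_2 = 4.854/3.527 = 1.376; β = √(1 − 1/γ²) = √0.4721.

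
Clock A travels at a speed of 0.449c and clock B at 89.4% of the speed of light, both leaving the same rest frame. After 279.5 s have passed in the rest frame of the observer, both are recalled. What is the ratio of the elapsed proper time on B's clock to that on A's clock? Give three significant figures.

A: γ = 1/√(1 − 0.449²) = 1/√0.7984 = 1.119. B: β = 0.894; γ = 1/√(1 − 0.894²) = 1/√0.2008 = 2.232.
τ_A/τ_B = γ_B/γ_A = 2.232/1.119 = 1.994, so τ_B/τ_A = 0.5015.

τ_B/τ_A = 0.501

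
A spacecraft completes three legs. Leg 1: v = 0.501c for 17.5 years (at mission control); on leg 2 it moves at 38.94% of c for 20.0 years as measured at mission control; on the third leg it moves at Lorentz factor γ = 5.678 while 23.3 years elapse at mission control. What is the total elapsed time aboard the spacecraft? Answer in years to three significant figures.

τ = 37.7 years

Leg 1: γ = 1/√(1 − 0.501²) = 1/√0.7490 = 1.155; τ_1 = 17.5/1.155 = 15.15 years.
Leg 2: β = 0.3894; γ = 1/√(1 − 0.3894²) = 1/√0.8484 = 1.086; τ_2 = 20.0/1.086 = 18.42 years.
Leg 3: γ = 5.678; τ_3 = 23.3/5.678 = 4.104 years.
Total: 15.15 + 18.42 + 4.104 years.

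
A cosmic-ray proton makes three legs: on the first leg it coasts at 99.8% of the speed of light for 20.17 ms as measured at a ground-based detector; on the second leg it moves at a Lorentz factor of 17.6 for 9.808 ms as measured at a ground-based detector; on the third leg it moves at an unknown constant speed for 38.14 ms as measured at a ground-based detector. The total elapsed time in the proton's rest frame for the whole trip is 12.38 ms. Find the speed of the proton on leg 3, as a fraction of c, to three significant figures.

β = 0.961

Leg 1: β = 0.998; γ = 1/√(1 − 0.998²) = 1/√0.003996 = 15.82; τ_1 = 20.17/15.82 = 1.275 ms.
Leg 2: γ = 17.6; τ_2 = 9.808/17.60 = 0.5573 ms.
Leg 3: speed unknown; τ_3 = 38.14/γ_3.
Total proper time: 1.275 + 0.5573 + τ_3 = 12.38, so τ_3 = 12.38 − 1.832 = 10.55 ms.
γ_3 = 38.14/10.55 = 3.616; β = √(1 − 1/γ²) = √0.9235.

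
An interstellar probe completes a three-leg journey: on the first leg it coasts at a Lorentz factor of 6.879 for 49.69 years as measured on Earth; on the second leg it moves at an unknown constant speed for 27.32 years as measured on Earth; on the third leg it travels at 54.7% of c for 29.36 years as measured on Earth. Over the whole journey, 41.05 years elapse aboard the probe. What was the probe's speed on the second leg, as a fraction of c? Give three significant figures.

Leg 1: γ = 6.879; τ_1 = 49.69/6.879 = 7.223 years.
Leg 2: speed unknown; τ_2 = 27.32/γ_2.
Leg 3: β = 0.547; γ = 1/√(1 − 0.547²) = 1/√0.7008 = 1.195; τ_3 = 29.36/1.195 = 24.58 years.
Total proper time: 7.223 + τ_2 + 24.58 = 41.05, so τ_2 = 41.05 − 31.80 = 9.248 years.
γ_2 = 27.32/9.248 = 2.954; β = √(1 − 1/γ²) = √0.8854.

β = 0.941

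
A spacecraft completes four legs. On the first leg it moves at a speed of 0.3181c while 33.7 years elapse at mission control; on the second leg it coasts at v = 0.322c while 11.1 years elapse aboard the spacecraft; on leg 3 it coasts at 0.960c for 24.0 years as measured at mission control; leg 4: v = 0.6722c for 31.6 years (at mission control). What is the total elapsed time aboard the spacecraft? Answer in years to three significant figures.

Leg 1: γ = 1/√(1 − 0.3181²) = 1/√0.8988 = 1.055; τ_1 = 33.7/1.055 = 31.95 years.
Leg 2: 11.1 years is already measured aboard the spacecraft.
Leg 3: γ = 1/√(1 − 0.960²) = 25/7 ≈ 3.571; τ_3 = 24.0/3.571 = 6.720 years.
Leg 4: γ = 1/√(1 − 0.6722²) = 1/√0.5481 = 1.351; τ_4 = 31.6/1.351 = 23.40 years.
Total: 31.95 + 11.10 + 6.720 + 23.40 years.

τ = 73.2 years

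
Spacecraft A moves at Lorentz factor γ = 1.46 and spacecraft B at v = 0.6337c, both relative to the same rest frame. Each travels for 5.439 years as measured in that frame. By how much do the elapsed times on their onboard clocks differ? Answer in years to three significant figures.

A: γ = 1.46; τ_A = 5.439/1.460 = 3.725 years.
B: γ = 1/√(1 − 0.6337²) = 1/√0.5984 = 1.293; τ_B = 5.439/1.293 = 4.207 years.

|τ_A − τ_B| = 0.482 years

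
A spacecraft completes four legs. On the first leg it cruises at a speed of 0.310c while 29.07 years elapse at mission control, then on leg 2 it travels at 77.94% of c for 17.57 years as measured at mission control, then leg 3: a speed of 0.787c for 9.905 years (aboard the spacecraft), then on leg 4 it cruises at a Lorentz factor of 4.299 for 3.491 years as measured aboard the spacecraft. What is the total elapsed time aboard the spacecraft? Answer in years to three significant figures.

τ = 52.0 years

Leg 1: γ = 1/√(1 − 0.310²) = 1/√0.9039 = 1.052; τ_1 = 29.07/1.052 = 27.64 years.
Leg 2: β = 0.7794; γ = 1/√(1 − 0.7794²) = 1/√0.3925 = 1.596; τ_2 = 17.57/1.596 = 11.01 years.
Leg 3: 9.905 years is already measured aboard the spacecraft.
Leg 4: 3.491 years is already measured aboard the spacecraft.
Total: 27.64 + 11.01 + 9.905 + 3.491 years.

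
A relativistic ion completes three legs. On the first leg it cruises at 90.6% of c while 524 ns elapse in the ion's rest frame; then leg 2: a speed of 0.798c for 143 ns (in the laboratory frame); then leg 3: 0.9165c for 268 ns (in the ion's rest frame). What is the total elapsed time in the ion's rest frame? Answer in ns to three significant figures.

τ = 878 ns

Leg 1: 524 ns is already measured in the ion's rest frame.
Leg 2: γ = 1/√(1 − 0.798²) = 1/√0.3632 = 1.659; τ_2 = 143/1.659 = 86.18 ns.
Leg 3: 268 ns is already measured in the ion's rest frame.
Total: 524.0 + 86.18 + 268.0 ns.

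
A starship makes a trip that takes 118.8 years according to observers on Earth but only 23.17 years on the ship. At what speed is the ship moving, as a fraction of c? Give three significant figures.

The proper time is measured on the ship (both events occur at the ship's location); Δt is measured on Earth. γ = Δt/τ = 118.8/23.17 = 5.127.
β = √(1 − 1/γ²) = √(1 − 0.03804) = √0.9620

β = 0.981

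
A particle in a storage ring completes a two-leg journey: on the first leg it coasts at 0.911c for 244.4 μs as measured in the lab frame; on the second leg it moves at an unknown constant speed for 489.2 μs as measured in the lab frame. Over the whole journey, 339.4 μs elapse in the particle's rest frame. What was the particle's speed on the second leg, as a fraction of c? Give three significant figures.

Leg 1: γ = 1/√(1 − 0.911²) = 1/√0.1701 = 2.425; τ_1 = 244.4/2.425 = 100.8 μs.
Leg 2: speed unknown; τ_2 = 489.2/γ_2.
Total proper time: 100.8 + τ_2 = 339.4, so τ_2 = 339.4 − 100.8 = 238.6 μs.
γ_2 = 489.2/238.6 = 2.050; β = √(1 − 1/γ²) = √0.7621.

β = 0.873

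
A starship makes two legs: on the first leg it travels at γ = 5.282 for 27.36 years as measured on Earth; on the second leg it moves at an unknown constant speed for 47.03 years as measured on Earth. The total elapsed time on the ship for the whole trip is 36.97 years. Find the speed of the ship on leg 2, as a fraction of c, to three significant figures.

Leg 1: γ = 5.282; τ_1 = 27.36/5.282 = 5.180 years.
Leg 2: speed unknown; τ_2 = 47.03/γ_2.
Total proper time: 5.180 + τ_2 = 36.97, so τ_2 = 36.97 − 5.180 = 31.79 years.
γ_2 = 47.03/31.79 = 1.479; β = √(1 − 1/γ²) = √0.5431.

β = 0.737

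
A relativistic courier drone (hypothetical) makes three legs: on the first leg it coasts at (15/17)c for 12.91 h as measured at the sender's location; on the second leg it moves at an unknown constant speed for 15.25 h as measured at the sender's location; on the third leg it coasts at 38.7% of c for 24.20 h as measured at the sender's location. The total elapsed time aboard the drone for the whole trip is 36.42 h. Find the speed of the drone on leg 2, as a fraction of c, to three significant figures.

Leg 1: γ = 1/√(1 − (15/17)²) = 17/8 = 2.125; τ_1 = 12.91/2.125 = 6.075 h.
Leg 2: speed unknown; τ_2 = 15.25/γ_2.
Leg 3: β = 0.387; γ = 1/√(1 − 0.387²) = 1/√0.8502 = 1.085; τ_3 = 24.20/1.085 = 22.31 h.
Total proper time: 6.075 + τ_2 + 22.31 = 36.42, so τ_2 = 36.42 − 28.39 = 8.030 h.
γ_2 = 15.25/8.030 = 1.899; β = √(1 − 1/γ²) = √0.7227.

β = 0.850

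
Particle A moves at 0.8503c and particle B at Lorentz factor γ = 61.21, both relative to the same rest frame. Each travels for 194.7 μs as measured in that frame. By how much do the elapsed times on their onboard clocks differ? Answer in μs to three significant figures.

|τ_A − τ_B| = 99.3 μs

A: γ = 1/√(1 − 0.8503²) = 1/√0.2770 = 1.900; τ_A = 194.7/1.900 = 102.5 μs.
B: γ = 61.21; τ_B = 194.7/61.21 = 3.181 μs.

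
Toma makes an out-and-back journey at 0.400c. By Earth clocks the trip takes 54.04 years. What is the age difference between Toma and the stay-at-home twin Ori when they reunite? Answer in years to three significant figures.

γ = 1/√(1 − 0.400²) = 1/√0.8400 = 1.091
Toma's elapsed proper time: τ = 54.04/1.091 = 49.53 years.
Age gap = Δt − τ = 54.04 − 49.53 years.

Δt − τ = 4.51 years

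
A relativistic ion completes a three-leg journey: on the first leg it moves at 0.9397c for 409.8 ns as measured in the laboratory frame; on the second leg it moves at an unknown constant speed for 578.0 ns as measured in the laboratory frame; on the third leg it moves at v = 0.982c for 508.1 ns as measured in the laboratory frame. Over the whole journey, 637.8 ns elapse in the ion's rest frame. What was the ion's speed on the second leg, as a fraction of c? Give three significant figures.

β = 0.719

Leg 1: γ = 1/√(1 − 0.9397²) = 1/√0.1170 = 2.924; τ_1 = 409.8/2.924 = 140.2 ns.
Leg 2: speed unknown; τ_2 = 578.0/γ_2.
Leg 3: γ = 1/√(1 − 0.982²) = 1/√0.03568 = 5.294; τ_3 = 508.1/5.294 = 95.97 ns.
Total proper time: 140.2 + τ_2 + 95.97 = 637.8, so τ_2 = 637.8 − 236.1 = 401.7 ns.
γ_2 = 578.0/401.7 = 1.439; β = √(1 − 1/γ²) = √0.5171.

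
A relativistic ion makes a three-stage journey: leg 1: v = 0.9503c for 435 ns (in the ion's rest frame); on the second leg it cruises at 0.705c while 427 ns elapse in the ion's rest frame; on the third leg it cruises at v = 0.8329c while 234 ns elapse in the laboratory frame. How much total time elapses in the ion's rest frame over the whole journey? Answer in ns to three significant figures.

Leg 1: 435 ns is already measured in the ion's rest frame.
Leg 2: 427 ns is already measured in the ion's rest frame.
Leg 3: γ = 1/√(1 − 0.8329²) = 1/√0.3063 = 1.807; τ_3 = 234/1.807 = 129.5 ns.
Total: 435.0 + 427.0 + 129.5 ns.

τ = 992 ns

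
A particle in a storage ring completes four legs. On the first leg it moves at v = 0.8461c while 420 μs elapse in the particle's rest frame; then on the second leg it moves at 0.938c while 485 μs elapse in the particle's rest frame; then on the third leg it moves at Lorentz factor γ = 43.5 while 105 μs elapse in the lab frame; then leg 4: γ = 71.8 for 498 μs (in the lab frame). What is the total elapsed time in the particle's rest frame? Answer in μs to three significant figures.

Leg 1: 420 μs is already measured in the particle's rest frame.
Leg 2: 485 μs is already measured in the particle's rest frame.
Leg 3: γ = 43.5; τ_3 = 105/43.50 = 2.414 μs.
Leg 4: γ = 71.8; τ_4 = 498/71.80 = 6.936 μs.
Total: 420.0 + 485.0 + 2.414 + 6.936 μs.

τ = 914 μs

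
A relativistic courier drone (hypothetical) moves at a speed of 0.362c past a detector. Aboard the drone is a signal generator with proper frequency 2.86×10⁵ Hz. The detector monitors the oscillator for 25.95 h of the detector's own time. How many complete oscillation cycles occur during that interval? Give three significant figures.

N = 2.49×10¹⁰

γ = 1/√(1 − 0.362²) = 1/√0.8690 = 1.073
During 25.95 h of lab time, the oscillator's proper time advances by τ = Δt/γ = 25.95/1.073 = 24.19 h = 8.708×10⁴ s.
N = f × τ = 2.86×10⁵ × 8.708×10⁴ = 2.491×10¹⁰.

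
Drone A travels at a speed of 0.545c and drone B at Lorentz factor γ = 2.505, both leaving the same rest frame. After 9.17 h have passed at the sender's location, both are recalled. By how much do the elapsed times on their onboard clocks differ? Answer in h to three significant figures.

|τ_A − τ_B| = 4.03 h

A: γ = 1/√(1 − 0.545²) = 1/√0.7030 = 1.193; τ_A = 9.17/1.193 = 7.688 h.
B: γ = 2.505; τ_B = 9.17/2.505 = 3.661 h.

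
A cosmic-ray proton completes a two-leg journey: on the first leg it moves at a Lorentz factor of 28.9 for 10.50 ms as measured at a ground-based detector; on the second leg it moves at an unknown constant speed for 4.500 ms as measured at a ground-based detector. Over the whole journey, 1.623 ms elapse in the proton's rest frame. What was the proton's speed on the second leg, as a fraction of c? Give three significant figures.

Leg 1: γ = 28.9; τ_1 = 10.50/28.90 = 0.3633 ms.
Leg 2: speed unknown; τ_2 = 4.500/γ_2.
Total proper time: 0.3633 + τ_2 = 1.623, so τ_2 = 1.623 − 0.3633 = 1.260 ms.
γ_2 = 4.500/1.260 = 3.572; β = √(1 − 1/γ²) = √0.9216.

β = 0.960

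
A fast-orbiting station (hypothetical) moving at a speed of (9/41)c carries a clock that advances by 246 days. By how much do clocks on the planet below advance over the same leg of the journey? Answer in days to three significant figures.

Δt = 252 days

γ = 1/√(1 − (9/41)²) = 41/40 = 1.025
The interval measured aboard the station is the proper time (both events occur at the same place in that frame); the lab-frame interval is Δt = γτ = 1.025 × 246 days.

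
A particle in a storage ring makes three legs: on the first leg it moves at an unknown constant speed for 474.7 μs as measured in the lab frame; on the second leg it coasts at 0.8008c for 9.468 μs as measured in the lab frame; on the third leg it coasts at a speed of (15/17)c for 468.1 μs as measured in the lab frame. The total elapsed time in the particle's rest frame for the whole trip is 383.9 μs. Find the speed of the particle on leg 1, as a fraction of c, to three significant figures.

β = 0.943

Leg 1: speed unknown; τ_1 = 474.7/γ_1.
Leg 2: γ = 1/√(1 − 0.8008²) = 1/√0.3587 = 1.670; τ_2 = 9.468/1.670 = 5.671 μs.
Leg 3: γ = 1/√(1 − (15/17)²) = 17/8 = 2.125; τ_3 = 468.1/2.125 = 220.3 μs.
Total proper time: τ_1 + 5.671 + 220.3 = 383.9, so τ_1 = 383.9 − 226.0 = 157.9 μs.
γ_1 = 474.7/157.9 = 3.005; β = √(1 − 1/γ²) = √0.8893.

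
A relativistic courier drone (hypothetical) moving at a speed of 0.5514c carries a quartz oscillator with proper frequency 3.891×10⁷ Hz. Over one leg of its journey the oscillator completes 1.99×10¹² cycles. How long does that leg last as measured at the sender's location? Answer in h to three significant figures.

γ = 1/√(1 − 0.5514²) = 1/√0.6960 = 1.199
Proper time for N cycles: τ = N/f = 1.99×10¹²/(3.891×10⁷) = 5.114×10⁴ s = 14.21 h.
Lab-frame duration Δt = γτ = 1.199 × 14.21 = 17.03 h.

Δt = 17.0 h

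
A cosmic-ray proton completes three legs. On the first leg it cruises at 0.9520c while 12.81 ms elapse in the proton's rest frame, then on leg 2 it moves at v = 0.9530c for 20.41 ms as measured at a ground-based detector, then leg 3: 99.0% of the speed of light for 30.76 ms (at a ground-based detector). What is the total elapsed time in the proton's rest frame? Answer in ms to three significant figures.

τ = 23.3 ms

Leg 1: 12.81 ms is already measured in the proton's rest frame.
Leg 2: γ = 1/√(1 − 0.9530²) = 1/√0.09179 = 3.301; τ_2 = 20.41/3.301 = 6.184 ms.
Leg 3: β = 0.990; γ = 1/√(1 − 0.990²) = 1/√0.01990 = 7.089; τ_3 = 30.76/7.089 = 4.339 ms.
Total: 12.81 + 6.184 + 4.339 ms.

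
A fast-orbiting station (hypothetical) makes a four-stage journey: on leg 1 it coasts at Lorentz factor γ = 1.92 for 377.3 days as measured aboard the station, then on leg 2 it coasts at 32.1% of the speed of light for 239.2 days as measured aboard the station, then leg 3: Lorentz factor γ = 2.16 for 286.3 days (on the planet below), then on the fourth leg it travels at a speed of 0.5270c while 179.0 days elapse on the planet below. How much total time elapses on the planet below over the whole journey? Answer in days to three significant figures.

Leg 1: γ = 1.92; Δt_1 = 1.920 × 377.3 = 724.4 days.
Leg 2: β = 0.321; γ = 1/√(1 − 0.321²) = 1/√0.8970 = 1.056; Δt_2 = 1.056 × 239.2 = 252.6 days.
Leg 3: 286.3 days is already measured on the planet below.
Leg 4: 179.0 days is already measured on the planet below.
Total: 724.4 + 252.6 + 286.3 + 179.0 days.

Δt = 1440 days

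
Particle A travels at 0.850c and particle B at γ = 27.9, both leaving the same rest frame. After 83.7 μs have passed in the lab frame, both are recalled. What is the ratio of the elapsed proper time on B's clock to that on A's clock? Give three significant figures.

A: γ = 1/√(1 − 0.850²) = 1/√0.2775 = 1.898. B: γ = 27.9.
τ_A/τ_B = γ_B/γ_A = 27.90/1.898 = 14.70, so τ_B/τ_A = 0.06804.

τ_B/τ_A = 0.0680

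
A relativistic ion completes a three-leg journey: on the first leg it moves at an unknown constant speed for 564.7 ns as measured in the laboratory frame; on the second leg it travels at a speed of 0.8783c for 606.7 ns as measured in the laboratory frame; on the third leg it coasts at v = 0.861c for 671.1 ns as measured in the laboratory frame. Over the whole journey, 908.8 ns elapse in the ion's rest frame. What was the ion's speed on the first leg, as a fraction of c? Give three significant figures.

Leg 1: speed unknown; τ_1 = 564.7/γ_1.
Leg 2: γ = 1/√(1 − 0.8783²) = 1/√0.2286 = 2.092; τ_2 = 606.7/2.092 = 290.1 ns.
Leg 3: γ = 1/√(1 − 0.861²) = 1/√0.2587 = 1.966; τ_3 = 671.1/1.966 = 341.3 ns.
Total proper time: τ_1 + 290.1 + 341.3 = 908.8, so τ_1 = 908.8 − 631.4 = 277.4 ns.
γ_1 = 564.7/277.4 = 2.036; β = √(1 − 1/γ²) = √0.7587.

β = 0.871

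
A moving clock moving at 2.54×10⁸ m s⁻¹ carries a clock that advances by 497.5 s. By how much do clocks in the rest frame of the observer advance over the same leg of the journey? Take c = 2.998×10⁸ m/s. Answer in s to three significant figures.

β = 2.54×10⁸/2.998×10⁸ = 0.8472; γ = 1/√(1 − 0.8472²) = 1.882
The interval measured on the moving clock is the proper time (both events occur at the same place in that frame); the lab-frame interval is Δt = γτ = 1.882 × 497.5 s.

Δt = 937 s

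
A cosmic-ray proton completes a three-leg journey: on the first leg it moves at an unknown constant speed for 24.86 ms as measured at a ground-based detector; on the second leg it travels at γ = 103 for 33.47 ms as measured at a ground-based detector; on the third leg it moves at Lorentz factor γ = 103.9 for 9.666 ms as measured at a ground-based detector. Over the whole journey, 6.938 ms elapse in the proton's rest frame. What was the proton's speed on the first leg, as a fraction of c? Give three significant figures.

Leg 1: speed unknown; τ_1 = 24.86/γ_1.
Leg 2: γ = 103; τ_2 = 33.47/103.0 = 0.3250 ms.
Leg 3: γ = 103.9; τ_3 = 9.666/103.9 = 0.09303 ms.
Total proper time: τ_1 + 0.3250 + 0.09303 = 6.938, so τ_1 = 6.938 − 0.4180 = 6.520 ms.
γ_1 = 24.86/6.520 = 3.813; β = √(1 − 1/γ²) = √0.9312.

β = 0.965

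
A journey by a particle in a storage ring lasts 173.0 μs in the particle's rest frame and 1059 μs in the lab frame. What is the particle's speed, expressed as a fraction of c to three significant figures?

The proper time is measured in the particle's rest frame (both events occur at the particle's location); Δt is measured in the lab frame. γ = Δt/τ = 1059/173.0 = 6.121.
β = √(1 − 1/γ²) = √(1 − 0.02669) = √0.9733

β = 0.987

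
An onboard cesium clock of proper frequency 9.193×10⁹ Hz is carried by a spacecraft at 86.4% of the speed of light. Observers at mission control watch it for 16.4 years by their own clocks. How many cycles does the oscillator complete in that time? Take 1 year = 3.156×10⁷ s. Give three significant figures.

β = 0.864; γ = 1/√(1 − 0.864²) = 1/√0.2535 = 1.986
During 16.4 years of lab time, the oscillator's proper time advances by τ = Δt/γ = 16.4/1.986 = 8.257 years = 2.606×10⁸ s.
N = f × τ = 9.193×10⁹ × 2.606×10⁸ = 2.396×10¹⁸.

N = 2.40×10¹⁸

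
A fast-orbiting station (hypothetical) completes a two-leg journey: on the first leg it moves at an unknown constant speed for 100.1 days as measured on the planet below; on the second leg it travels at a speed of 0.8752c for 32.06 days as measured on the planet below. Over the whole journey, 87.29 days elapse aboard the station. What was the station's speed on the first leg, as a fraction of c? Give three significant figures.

Leg 1: speed unknown; τ_1 = 100.1/γ_1.
Leg 2: γ = 1/√(1 − 0.8752²) = 1/√0.2340 = 2.067; τ_2 = 32.06/2.067 = 15.51 days.
Total proper time: τ_1 + 15.51 = 87.29, so τ_1 = 87.29 − 15.51 = 71.78 days.
γ_1 = 100.1/71.78 = 1.395; β = √(1 − 1/γ²) = √0.4858.

β = 0.697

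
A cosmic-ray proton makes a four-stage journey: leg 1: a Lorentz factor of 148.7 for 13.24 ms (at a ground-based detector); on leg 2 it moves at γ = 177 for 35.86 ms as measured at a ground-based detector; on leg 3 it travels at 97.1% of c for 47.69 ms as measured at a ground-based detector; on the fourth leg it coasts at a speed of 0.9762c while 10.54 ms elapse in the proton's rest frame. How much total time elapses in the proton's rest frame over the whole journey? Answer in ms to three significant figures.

Leg 1: γ = 148.7; τ_1 = 13.24/148.7 = 0.08904 ms.
Leg 2: γ = 177; τ_2 = 35.86/177.0 = 0.2026 ms.
Leg 3: β = 0.971; γ = 1/√(1 − 0.971²) = 1/√0.05716 = 4.183; τ_3 = 47.69/4.183 = 11.40 ms.
Leg 4: 10.54 ms is already measured in the proton's rest frame.
Total: 0.08904 + 0.2026 + 11.40 + 10.54 ms.

τ = 22.2 ms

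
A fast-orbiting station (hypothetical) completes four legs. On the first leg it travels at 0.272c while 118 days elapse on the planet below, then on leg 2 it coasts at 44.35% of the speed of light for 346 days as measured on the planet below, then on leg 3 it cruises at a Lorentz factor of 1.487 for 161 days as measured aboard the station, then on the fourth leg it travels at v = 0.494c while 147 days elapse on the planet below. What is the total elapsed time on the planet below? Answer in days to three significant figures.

Δt = 850 days

Leg 1: 118 days is already measured on the planet below.
Leg 2: 346 days is already measured on the planet below.
Leg 3: γ = 1.487; Δt_3 = 1.487 × 161 = 239.4 days.
Leg 4: 147 days is already measured on the planet below.
Total: 118.0 + 346.0 + 239.4 + 147.0 days.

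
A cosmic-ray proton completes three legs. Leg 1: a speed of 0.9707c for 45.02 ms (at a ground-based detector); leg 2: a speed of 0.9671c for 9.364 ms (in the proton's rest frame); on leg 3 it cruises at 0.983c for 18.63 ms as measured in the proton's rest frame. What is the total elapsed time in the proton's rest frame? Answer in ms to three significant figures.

τ = 38.8 ms

Leg 1: γ = 1/√(1 − 0.9707²) = 1/√0.05774 = 4.162; τ_1 = 45.02/4.162 = 10.82 ms.
Leg 2: 9.364 ms is already measured in the proton's rest frame.
Leg 3: 18.63 ms is already measured in the proton's rest frame.
Total: 10.82 + 9.364 + 18.63 ms.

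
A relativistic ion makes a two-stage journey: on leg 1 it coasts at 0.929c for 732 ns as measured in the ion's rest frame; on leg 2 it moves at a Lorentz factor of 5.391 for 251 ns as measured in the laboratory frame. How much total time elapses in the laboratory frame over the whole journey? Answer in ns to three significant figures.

Leg 1: γ = 1/√(1 − 0.929²) = 1/√0.1370 = 2.702; Δt_1 = 2.702 × 732 = 1978 ns.
Leg 2: 251 ns is already measured in the laboratory frame.
Total: 1978 + 251.0 ns.

Δt = 2230 ns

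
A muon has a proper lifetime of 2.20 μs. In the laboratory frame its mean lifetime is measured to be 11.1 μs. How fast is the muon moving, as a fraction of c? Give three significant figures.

β = 0.980

γ = Δt/τ₀ = 11.1/2.20 = 5.045
β = √(1 − 1/γ²) = √(1 − 0.03928) = √0.9607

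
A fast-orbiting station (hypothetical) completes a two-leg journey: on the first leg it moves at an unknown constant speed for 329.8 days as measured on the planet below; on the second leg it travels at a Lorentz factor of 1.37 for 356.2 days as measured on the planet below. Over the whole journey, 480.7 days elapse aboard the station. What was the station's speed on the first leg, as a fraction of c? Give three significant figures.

Leg 1: speed unknown; τ_1 = 329.8/γ_1.
Leg 2: γ = 1.37; τ_2 = 356.2/1.370 = 260.0 days.
Total proper time: τ_1 + 260.0 = 480.7, so τ_1 = 480.7 − 260.0 = 220.7 days.
γ_1 = 329.8/220.7 = 1.494; β = √(1 − 1/γ²) = √0.5522.

β = 0.743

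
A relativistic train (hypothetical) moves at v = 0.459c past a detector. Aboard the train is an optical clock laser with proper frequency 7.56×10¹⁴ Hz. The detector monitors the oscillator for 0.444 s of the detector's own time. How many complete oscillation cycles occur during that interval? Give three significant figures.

N = 2.98×10¹⁴

γ = 1/√(1 − 0.459²) = 1/√0.7893 = 1.126
During 0.444 s of lab time, the oscillator's proper time advances by τ = Δt/γ = 0.444/1.126 = 0.3945 s = 3.945×10⁻¹ s.
N = f × τ = 7.56×10¹⁴ × 3.945×10⁻¹ = 2.982×10¹⁴.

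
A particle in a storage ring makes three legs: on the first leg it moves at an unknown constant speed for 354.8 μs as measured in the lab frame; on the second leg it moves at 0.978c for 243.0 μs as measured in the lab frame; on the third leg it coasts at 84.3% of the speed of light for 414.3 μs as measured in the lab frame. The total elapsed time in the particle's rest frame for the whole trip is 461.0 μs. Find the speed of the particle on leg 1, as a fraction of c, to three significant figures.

β = 0.849

Leg 1: speed unknown; τ_1 = 354.8/γ_1.
Leg 2: γ = 1/√(1 − 0.978²) = 1/√0.04352 = 4.794; τ_2 = 243.0/4.794 = 50.69 μs.
Leg 3: β = 0.843; γ = 1/√(1 − 0.843²) = 1/√0.2894 = 1.859; τ_3 = 414.3/1.859 = 222.9 μs.
Total proper time: τ_1 + 50.69 + 222.9 = 461.0, so τ_1 = 461.0 − 273.5 = 187.5 μs.
γ_1 = 354.8/187.5 = 1.893; β = √(1 − 1/γ²) = √0.7209.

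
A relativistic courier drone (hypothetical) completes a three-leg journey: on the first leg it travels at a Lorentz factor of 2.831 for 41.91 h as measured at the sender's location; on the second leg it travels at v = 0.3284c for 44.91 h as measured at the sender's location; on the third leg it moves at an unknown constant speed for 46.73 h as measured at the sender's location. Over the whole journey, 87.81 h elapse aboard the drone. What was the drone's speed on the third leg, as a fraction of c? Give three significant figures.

β = 0.756

Leg 1: γ = 2.831; τ_1 = 41.91/2.831 = 14.80 h.
Leg 2: γ = 1/√(1 − 0.3284²) = 1/√0.8922 = 1.059; τ_2 = 44.91/1.059 = 42.42 h.
Leg 3: speed unknown; τ_3 = 46.73/γ_3.
Total proper time: 14.80 + 42.42 + τ_3 = 87.81, so τ_3 = 87.81 − 57.22 = 30.59 h.
γ_3 = 46.73/30.59 = 1.528; β = √(1 − 1/γ²) = √0.5716.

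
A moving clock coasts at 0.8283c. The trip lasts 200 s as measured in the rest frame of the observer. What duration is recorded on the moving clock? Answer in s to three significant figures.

τ = 112 s

γ = 1/√(1 − 0.8283²) = 1/√0.3139 = 1.785
The interval measured in the rest frame of the observer is the dilated one; the clock on the moving clock measures the proper time τ = Δt/γ = 200/1.785 s.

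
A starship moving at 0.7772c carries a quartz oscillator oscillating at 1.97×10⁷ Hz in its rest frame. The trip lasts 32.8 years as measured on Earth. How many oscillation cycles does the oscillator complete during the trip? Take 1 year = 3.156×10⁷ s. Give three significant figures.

γ = 1/√(1 − 0.7772²) = 1/√0.3960 = 1.589
The oscillator's own cycle count is N = f × τ where τ is the proper time on the ship. τ = Δt/γ = 32.8/1.589 = 20.64 years = 6.514×10⁸ s.
N = 1.97×10⁷ × 6.514×10⁸ = 1.283×10¹⁶.

N = 1.28×10¹⁶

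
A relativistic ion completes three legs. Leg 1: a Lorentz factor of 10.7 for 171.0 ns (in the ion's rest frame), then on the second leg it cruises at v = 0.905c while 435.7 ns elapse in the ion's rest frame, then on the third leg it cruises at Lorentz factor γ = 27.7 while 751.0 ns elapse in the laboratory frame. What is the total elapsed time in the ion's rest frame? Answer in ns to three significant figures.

Leg 1: 171.0 ns is already measured in the ion's rest frame.
Leg 2: 435.7 ns is already measured in the ion's rest frame.
Leg 3: γ = 27.7; τ_3 = 751.0/27.70 = 27.11 ns.
Total: 171.0 + 435.7 + 27.11 ns.

τ = 634 ns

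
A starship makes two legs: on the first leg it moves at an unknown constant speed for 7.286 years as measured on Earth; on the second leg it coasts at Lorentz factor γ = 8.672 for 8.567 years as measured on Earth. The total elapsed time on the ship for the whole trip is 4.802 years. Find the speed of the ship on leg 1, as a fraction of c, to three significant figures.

Leg 1: speed unknown; τ_1 = 7.286/γ_1.
Leg 2: γ = 8.672; τ_2 = 8.567/8.672 = 0.9879 years.
Total proper time: τ_1 + 0.9879 = 4.802, so τ_1 = 4.802 − 0.9879 = 3.814 years.
γ_1 = 7.286/3.814 = 1.910; β = √(1 − 1/γ²) = √0.7260.

β = 0.852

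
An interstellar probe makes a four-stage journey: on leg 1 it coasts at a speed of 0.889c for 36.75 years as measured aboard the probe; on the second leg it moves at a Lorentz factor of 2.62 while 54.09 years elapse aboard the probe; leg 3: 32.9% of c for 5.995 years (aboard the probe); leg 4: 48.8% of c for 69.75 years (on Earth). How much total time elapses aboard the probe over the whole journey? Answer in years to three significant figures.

τ = 158 years

Leg 1: 36.75 years is already measured aboard the probe.
Leg 2: 54.09 years is already measured aboard the probe.
Leg 3: 5.995 years is already measured aboard the probe.
Leg 4: β = 0.488; γ = 1/√(1 − 0.488²) = 1/√0.7619 = 1.146; τ_4 = 69.75/1.146 = 60.88 years.
Total: 36.75 + 54.09 + 5.995 + 60.88 years.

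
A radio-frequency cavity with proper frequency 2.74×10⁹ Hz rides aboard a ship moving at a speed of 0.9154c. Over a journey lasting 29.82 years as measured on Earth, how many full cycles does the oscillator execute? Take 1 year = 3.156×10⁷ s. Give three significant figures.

γ = 1/√(1 − 0.9154²) = 1/√0.1620 = 2.484
The oscillator's own cycle count is N = f × τ where τ is the proper time on the ship. τ = Δt/γ = 29.82/2.484 = 12.00 years = 3.788×10⁸ s.
N = 2.74×10⁹ × 3.788×10⁸ = 1.038×10¹⁸.

N = 1.04×10¹⁸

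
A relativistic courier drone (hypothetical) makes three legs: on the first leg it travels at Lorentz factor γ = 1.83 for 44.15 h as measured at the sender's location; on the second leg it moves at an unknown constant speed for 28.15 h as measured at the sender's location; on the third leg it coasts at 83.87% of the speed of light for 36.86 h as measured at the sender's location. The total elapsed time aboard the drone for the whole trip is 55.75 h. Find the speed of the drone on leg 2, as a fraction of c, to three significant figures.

Leg 1: γ = 1.83; τ_1 = 44.15/1.830 = 24.13 h.
Leg 2: speed unknown; τ_2 = 28.15/γ_2.
Leg 3: β = 0.8387; γ = 1/√(1 − 0.8387²) = 1/√0.2966 = 1.836; τ_3 = 36.86/1.836 = 20.07 h.
Total proper time: 24.13 + τ_2 + 20.07 = 55.75, so τ_2 = 55.75 − 44.20 = 11.55 h.
γ_2 = 28.15/11.55 = 2.437; β = √(1 − 1/γ²) = √0.8316.

β = 0.912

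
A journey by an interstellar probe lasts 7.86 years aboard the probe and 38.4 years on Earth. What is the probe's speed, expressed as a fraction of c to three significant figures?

The proper time is measured aboard the probe (both events occur at the probe's location); Δt is measured on Earth. γ = Δt/τ = 38.4/7.86 = 4.885.
β = √(1 − 1/γ²) = √(1 − 0.04190) = √0.9581

v = 0.979c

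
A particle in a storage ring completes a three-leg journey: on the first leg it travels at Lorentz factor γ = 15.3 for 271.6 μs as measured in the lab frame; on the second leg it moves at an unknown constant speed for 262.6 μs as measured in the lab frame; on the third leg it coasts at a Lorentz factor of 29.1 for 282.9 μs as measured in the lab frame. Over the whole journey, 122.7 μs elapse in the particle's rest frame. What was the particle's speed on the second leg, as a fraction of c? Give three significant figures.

Leg 1: γ = 15.3; τ_1 = 271.6/15.30 = 17.75 μs.
Leg 2: speed unknown; τ_2 = 262.6/γ_2.
Leg 3: γ = 29.1; τ_3 = 282.9/29.10 = 9.722 μs.
Total proper time: 17.75 + τ_2 + 9.722 = 122.7, so τ_2 = 122.7 − 27.47 = 95.23 μs.
γ_2 = 262.6/95.23 = 2.758; β = √(1 − 1/γ²) = √0.8685.

β = 0.932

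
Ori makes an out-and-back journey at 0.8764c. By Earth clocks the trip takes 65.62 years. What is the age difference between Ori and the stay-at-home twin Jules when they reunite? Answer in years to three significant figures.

γ = 1/√(1 − 0.8764²) = 1/√0.2319 = 2.076
Ori's elapsed proper time: τ = 65.62/2.076 = 31.60 years.
Age gap = Δt − τ = 65.62 − 31.60 years.

Δt − τ = 34.0 years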